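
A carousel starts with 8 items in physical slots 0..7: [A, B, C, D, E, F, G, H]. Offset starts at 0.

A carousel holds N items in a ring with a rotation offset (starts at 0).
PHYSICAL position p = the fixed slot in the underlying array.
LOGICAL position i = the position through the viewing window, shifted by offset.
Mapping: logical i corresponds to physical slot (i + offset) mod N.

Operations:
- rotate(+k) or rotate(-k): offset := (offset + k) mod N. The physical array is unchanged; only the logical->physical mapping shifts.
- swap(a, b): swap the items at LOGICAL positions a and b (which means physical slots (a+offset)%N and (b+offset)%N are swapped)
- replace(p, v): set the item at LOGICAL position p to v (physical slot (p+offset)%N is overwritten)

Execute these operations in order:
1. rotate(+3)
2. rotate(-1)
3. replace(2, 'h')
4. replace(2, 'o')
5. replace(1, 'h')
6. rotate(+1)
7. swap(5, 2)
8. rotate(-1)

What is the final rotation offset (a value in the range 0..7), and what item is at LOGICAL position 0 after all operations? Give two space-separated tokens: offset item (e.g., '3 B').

After op 1 (rotate(+3)): offset=3, physical=[A,B,C,D,E,F,G,H], logical=[D,E,F,G,H,A,B,C]
After op 2 (rotate(-1)): offset=2, physical=[A,B,C,D,E,F,G,H], logical=[C,D,E,F,G,H,A,B]
After op 3 (replace(2, 'h')): offset=2, physical=[A,B,C,D,h,F,G,H], logical=[C,D,h,F,G,H,A,B]
After op 4 (replace(2, 'o')): offset=2, physical=[A,B,C,D,o,F,G,H], logical=[C,D,o,F,G,H,A,B]
After op 5 (replace(1, 'h')): offset=2, physical=[A,B,C,h,o,F,G,H], logical=[C,h,o,F,G,H,A,B]
After op 6 (rotate(+1)): offset=3, physical=[A,B,C,h,o,F,G,H], logical=[h,o,F,G,H,A,B,C]
After op 7 (swap(5, 2)): offset=3, physical=[F,B,C,h,o,A,G,H], logical=[h,o,A,G,H,F,B,C]
After op 8 (rotate(-1)): offset=2, physical=[F,B,C,h,o,A,G,H], logical=[C,h,o,A,G,H,F,B]

Answer: 2 C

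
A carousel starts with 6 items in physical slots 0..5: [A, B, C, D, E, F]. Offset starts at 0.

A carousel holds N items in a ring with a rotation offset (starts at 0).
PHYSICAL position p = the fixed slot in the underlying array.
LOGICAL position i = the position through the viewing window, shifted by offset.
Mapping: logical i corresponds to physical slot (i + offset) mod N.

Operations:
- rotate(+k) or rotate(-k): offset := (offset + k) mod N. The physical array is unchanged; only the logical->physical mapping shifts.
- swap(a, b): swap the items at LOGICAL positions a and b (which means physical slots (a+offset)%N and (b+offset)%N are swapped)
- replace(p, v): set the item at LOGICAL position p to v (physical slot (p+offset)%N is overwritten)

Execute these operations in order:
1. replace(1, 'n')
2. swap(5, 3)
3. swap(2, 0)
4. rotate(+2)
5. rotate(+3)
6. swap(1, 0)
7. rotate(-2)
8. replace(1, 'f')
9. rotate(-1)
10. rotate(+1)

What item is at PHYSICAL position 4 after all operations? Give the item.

After op 1 (replace(1, 'n')): offset=0, physical=[A,n,C,D,E,F], logical=[A,n,C,D,E,F]
After op 2 (swap(5, 3)): offset=0, physical=[A,n,C,F,E,D], logical=[A,n,C,F,E,D]
After op 3 (swap(2, 0)): offset=0, physical=[C,n,A,F,E,D], logical=[C,n,A,F,E,D]
After op 4 (rotate(+2)): offset=2, physical=[C,n,A,F,E,D], logical=[A,F,E,D,C,n]
After op 5 (rotate(+3)): offset=5, physical=[C,n,A,F,E,D], logical=[D,C,n,A,F,E]
After op 6 (swap(1, 0)): offset=5, physical=[D,n,A,F,E,C], logical=[C,D,n,A,F,E]
After op 7 (rotate(-2)): offset=3, physical=[D,n,A,F,E,C], logical=[F,E,C,D,n,A]
After op 8 (replace(1, 'f')): offset=3, physical=[D,n,A,F,f,C], logical=[F,f,C,D,n,A]
After op 9 (rotate(-1)): offset=2, physical=[D,n,A,F,f,C], logical=[A,F,f,C,D,n]
After op 10 (rotate(+1)): offset=3, physical=[D,n,A,F,f,C], logical=[F,f,C,D,n,A]

Answer: f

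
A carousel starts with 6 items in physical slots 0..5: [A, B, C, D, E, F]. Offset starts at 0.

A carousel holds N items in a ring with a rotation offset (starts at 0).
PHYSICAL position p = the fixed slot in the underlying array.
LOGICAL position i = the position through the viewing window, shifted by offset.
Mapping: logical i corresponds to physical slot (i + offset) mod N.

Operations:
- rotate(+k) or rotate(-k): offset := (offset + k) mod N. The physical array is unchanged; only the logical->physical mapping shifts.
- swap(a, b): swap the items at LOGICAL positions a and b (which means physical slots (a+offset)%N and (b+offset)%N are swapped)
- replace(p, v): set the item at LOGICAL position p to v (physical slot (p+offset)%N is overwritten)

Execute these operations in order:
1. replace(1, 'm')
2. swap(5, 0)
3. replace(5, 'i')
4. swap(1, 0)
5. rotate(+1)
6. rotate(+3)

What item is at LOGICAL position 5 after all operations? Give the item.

After op 1 (replace(1, 'm')): offset=0, physical=[A,m,C,D,E,F], logical=[A,m,C,D,E,F]
After op 2 (swap(5, 0)): offset=0, physical=[F,m,C,D,E,A], logical=[F,m,C,D,E,A]
After op 3 (replace(5, 'i')): offset=0, physical=[F,m,C,D,E,i], logical=[F,m,C,D,E,i]
After op 4 (swap(1, 0)): offset=0, physical=[m,F,C,D,E,i], logical=[m,F,C,D,E,i]
After op 5 (rotate(+1)): offset=1, physical=[m,F,C,D,E,i], logical=[F,C,D,E,i,m]
After op 6 (rotate(+3)): offset=4, physical=[m,F,C,D,E,i], logical=[E,i,m,F,C,D]

Answer: D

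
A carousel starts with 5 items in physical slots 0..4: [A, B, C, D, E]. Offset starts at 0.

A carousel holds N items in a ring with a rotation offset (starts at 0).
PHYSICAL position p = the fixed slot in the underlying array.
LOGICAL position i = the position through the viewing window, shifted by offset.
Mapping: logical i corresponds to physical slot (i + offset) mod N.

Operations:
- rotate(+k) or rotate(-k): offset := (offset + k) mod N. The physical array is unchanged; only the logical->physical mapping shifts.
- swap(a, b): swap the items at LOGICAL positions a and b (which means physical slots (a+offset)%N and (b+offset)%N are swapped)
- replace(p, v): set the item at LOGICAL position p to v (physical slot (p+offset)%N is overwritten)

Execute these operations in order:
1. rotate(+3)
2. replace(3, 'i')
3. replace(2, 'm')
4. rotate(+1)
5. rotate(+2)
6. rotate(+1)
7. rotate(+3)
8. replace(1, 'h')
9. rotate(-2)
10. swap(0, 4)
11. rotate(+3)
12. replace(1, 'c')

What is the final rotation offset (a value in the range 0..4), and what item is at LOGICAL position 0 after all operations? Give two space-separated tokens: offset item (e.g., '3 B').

Answer: 1 h

Derivation:
After op 1 (rotate(+3)): offset=3, physical=[A,B,C,D,E], logical=[D,E,A,B,C]
After op 2 (replace(3, 'i')): offset=3, physical=[A,i,C,D,E], logical=[D,E,A,i,C]
After op 3 (replace(2, 'm')): offset=3, physical=[m,i,C,D,E], logical=[D,E,m,i,C]
After op 4 (rotate(+1)): offset=4, physical=[m,i,C,D,E], logical=[E,m,i,C,D]
After op 5 (rotate(+2)): offset=1, physical=[m,i,C,D,E], logical=[i,C,D,E,m]
After op 6 (rotate(+1)): offset=2, physical=[m,i,C,D,E], logical=[C,D,E,m,i]
After op 7 (rotate(+3)): offset=0, physical=[m,i,C,D,E], logical=[m,i,C,D,E]
After op 8 (replace(1, 'h')): offset=0, physical=[m,h,C,D,E], logical=[m,h,C,D,E]
After op 9 (rotate(-2)): offset=3, physical=[m,h,C,D,E], logical=[D,E,m,h,C]
After op 10 (swap(0, 4)): offset=3, physical=[m,h,D,C,E], logical=[C,E,m,h,D]
After op 11 (rotate(+3)): offset=1, physical=[m,h,D,C,E], logical=[h,D,C,E,m]
After op 12 (replace(1, 'c')): offset=1, physical=[m,h,c,C,E], logical=[h,c,C,E,m]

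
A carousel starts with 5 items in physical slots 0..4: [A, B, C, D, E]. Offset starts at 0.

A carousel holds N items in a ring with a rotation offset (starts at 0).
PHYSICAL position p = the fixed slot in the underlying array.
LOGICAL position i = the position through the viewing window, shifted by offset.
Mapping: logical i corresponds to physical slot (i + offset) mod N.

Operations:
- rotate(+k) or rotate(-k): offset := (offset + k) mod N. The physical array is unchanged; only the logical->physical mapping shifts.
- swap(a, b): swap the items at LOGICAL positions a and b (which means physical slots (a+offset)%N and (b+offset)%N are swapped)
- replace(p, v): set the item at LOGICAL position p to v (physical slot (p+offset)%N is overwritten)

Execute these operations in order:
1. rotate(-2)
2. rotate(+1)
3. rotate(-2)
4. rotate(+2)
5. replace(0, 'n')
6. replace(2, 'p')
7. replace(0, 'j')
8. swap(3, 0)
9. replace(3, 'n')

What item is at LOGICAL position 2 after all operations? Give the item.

Answer: p

Derivation:
After op 1 (rotate(-2)): offset=3, physical=[A,B,C,D,E], logical=[D,E,A,B,C]
After op 2 (rotate(+1)): offset=4, physical=[A,B,C,D,E], logical=[E,A,B,C,D]
After op 3 (rotate(-2)): offset=2, physical=[A,B,C,D,E], logical=[C,D,E,A,B]
After op 4 (rotate(+2)): offset=4, physical=[A,B,C,D,E], logical=[E,A,B,C,D]
After op 5 (replace(0, 'n')): offset=4, physical=[A,B,C,D,n], logical=[n,A,B,C,D]
After op 6 (replace(2, 'p')): offset=4, physical=[A,p,C,D,n], logical=[n,A,p,C,D]
After op 7 (replace(0, 'j')): offset=4, physical=[A,p,C,D,j], logical=[j,A,p,C,D]
After op 8 (swap(3, 0)): offset=4, physical=[A,p,j,D,C], logical=[C,A,p,j,D]
After op 9 (replace(3, 'n')): offset=4, physical=[A,p,n,D,C], logical=[C,A,p,n,D]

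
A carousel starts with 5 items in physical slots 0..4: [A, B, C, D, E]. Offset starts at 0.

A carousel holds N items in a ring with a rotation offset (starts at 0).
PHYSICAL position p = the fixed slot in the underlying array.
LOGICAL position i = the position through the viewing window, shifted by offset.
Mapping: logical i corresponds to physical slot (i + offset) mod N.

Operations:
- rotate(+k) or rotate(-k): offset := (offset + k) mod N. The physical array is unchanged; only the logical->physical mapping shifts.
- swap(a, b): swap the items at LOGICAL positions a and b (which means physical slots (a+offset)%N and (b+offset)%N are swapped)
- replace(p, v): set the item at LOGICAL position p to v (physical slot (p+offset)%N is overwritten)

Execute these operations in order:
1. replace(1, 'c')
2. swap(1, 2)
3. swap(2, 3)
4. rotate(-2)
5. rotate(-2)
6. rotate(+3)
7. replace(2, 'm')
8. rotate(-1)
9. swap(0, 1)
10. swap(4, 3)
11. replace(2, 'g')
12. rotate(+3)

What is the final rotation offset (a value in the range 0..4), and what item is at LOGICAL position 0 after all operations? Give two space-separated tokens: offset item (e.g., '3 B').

Answer: 1 D

Derivation:
After op 1 (replace(1, 'c')): offset=0, physical=[A,c,C,D,E], logical=[A,c,C,D,E]
After op 2 (swap(1, 2)): offset=0, physical=[A,C,c,D,E], logical=[A,C,c,D,E]
After op 3 (swap(2, 3)): offset=0, physical=[A,C,D,c,E], logical=[A,C,D,c,E]
After op 4 (rotate(-2)): offset=3, physical=[A,C,D,c,E], logical=[c,E,A,C,D]
After op 5 (rotate(-2)): offset=1, physical=[A,C,D,c,E], logical=[C,D,c,E,A]
After op 6 (rotate(+3)): offset=4, physical=[A,C,D,c,E], logical=[E,A,C,D,c]
After op 7 (replace(2, 'm')): offset=4, physical=[A,m,D,c,E], logical=[E,A,m,D,c]
After op 8 (rotate(-1)): offset=3, physical=[A,m,D,c,E], logical=[c,E,A,m,D]
After op 9 (swap(0, 1)): offset=3, physical=[A,m,D,E,c], logical=[E,c,A,m,D]
After op 10 (swap(4, 3)): offset=3, physical=[A,D,m,E,c], logical=[E,c,A,D,m]
After op 11 (replace(2, 'g')): offset=3, physical=[g,D,m,E,c], logical=[E,c,g,D,m]
After op 12 (rotate(+3)): offset=1, physical=[g,D,m,E,c], logical=[D,m,E,c,g]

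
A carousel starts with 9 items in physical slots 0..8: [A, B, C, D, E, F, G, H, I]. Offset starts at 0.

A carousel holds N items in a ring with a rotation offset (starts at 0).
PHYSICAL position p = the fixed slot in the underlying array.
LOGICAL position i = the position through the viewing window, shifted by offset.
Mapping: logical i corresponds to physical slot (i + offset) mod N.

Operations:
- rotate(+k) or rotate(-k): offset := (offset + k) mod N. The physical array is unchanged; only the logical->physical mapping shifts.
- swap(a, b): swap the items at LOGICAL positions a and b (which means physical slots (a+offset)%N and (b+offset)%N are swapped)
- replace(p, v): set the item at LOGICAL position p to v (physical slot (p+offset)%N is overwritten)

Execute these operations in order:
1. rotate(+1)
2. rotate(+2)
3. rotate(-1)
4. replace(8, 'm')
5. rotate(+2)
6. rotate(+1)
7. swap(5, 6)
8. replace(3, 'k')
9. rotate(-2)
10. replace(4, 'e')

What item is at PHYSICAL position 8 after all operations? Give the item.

Answer: k

Derivation:
After op 1 (rotate(+1)): offset=1, physical=[A,B,C,D,E,F,G,H,I], logical=[B,C,D,E,F,G,H,I,A]
After op 2 (rotate(+2)): offset=3, physical=[A,B,C,D,E,F,G,H,I], logical=[D,E,F,G,H,I,A,B,C]
After op 3 (rotate(-1)): offset=2, physical=[A,B,C,D,E,F,G,H,I], logical=[C,D,E,F,G,H,I,A,B]
After op 4 (replace(8, 'm')): offset=2, physical=[A,m,C,D,E,F,G,H,I], logical=[C,D,E,F,G,H,I,A,m]
After op 5 (rotate(+2)): offset=4, physical=[A,m,C,D,E,F,G,H,I], logical=[E,F,G,H,I,A,m,C,D]
After op 6 (rotate(+1)): offset=5, physical=[A,m,C,D,E,F,G,H,I], logical=[F,G,H,I,A,m,C,D,E]
After op 7 (swap(5, 6)): offset=5, physical=[A,C,m,D,E,F,G,H,I], logical=[F,G,H,I,A,C,m,D,E]
After op 8 (replace(3, 'k')): offset=5, physical=[A,C,m,D,E,F,G,H,k], logical=[F,G,H,k,A,C,m,D,E]
After op 9 (rotate(-2)): offset=3, physical=[A,C,m,D,E,F,G,H,k], logical=[D,E,F,G,H,k,A,C,m]
After op 10 (replace(4, 'e')): offset=3, physical=[A,C,m,D,E,F,G,e,k], logical=[D,E,F,G,e,k,A,C,m]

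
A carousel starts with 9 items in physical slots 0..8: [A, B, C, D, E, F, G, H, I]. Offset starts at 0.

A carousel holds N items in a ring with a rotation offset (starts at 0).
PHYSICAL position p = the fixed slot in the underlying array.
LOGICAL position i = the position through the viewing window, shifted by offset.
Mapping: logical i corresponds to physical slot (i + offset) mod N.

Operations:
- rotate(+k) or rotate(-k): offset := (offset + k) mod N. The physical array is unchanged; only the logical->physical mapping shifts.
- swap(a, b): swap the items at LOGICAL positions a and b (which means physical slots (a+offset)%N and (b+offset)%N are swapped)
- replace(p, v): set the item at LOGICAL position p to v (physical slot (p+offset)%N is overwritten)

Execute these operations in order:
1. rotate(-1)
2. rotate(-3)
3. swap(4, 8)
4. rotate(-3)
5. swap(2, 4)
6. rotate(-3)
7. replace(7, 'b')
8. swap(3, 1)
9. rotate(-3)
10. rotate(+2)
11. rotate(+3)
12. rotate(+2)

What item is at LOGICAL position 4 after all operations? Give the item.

Answer: H

Derivation:
After op 1 (rotate(-1)): offset=8, physical=[A,B,C,D,E,F,G,H,I], logical=[I,A,B,C,D,E,F,G,H]
After op 2 (rotate(-3)): offset=5, physical=[A,B,C,D,E,F,G,H,I], logical=[F,G,H,I,A,B,C,D,E]
After op 3 (swap(4, 8)): offset=5, physical=[E,B,C,D,A,F,G,H,I], logical=[F,G,H,I,E,B,C,D,A]
After op 4 (rotate(-3)): offset=2, physical=[E,B,C,D,A,F,G,H,I], logical=[C,D,A,F,G,H,I,E,B]
After op 5 (swap(2, 4)): offset=2, physical=[E,B,C,D,G,F,A,H,I], logical=[C,D,G,F,A,H,I,E,B]
After op 6 (rotate(-3)): offset=8, physical=[E,B,C,D,G,F,A,H,I], logical=[I,E,B,C,D,G,F,A,H]
After op 7 (replace(7, 'b')): offset=8, physical=[E,B,C,D,G,F,b,H,I], logical=[I,E,B,C,D,G,F,b,H]
After op 8 (swap(3, 1)): offset=8, physical=[C,B,E,D,G,F,b,H,I], logical=[I,C,B,E,D,G,F,b,H]
After op 9 (rotate(-3)): offset=5, physical=[C,B,E,D,G,F,b,H,I], logical=[F,b,H,I,C,B,E,D,G]
After op 10 (rotate(+2)): offset=7, physical=[C,B,E,D,G,F,b,H,I], logical=[H,I,C,B,E,D,G,F,b]
After op 11 (rotate(+3)): offset=1, physical=[C,B,E,D,G,F,b,H,I], logical=[B,E,D,G,F,b,H,I,C]
After op 12 (rotate(+2)): offset=3, physical=[C,B,E,D,G,F,b,H,I], logical=[D,G,F,b,H,I,C,B,E]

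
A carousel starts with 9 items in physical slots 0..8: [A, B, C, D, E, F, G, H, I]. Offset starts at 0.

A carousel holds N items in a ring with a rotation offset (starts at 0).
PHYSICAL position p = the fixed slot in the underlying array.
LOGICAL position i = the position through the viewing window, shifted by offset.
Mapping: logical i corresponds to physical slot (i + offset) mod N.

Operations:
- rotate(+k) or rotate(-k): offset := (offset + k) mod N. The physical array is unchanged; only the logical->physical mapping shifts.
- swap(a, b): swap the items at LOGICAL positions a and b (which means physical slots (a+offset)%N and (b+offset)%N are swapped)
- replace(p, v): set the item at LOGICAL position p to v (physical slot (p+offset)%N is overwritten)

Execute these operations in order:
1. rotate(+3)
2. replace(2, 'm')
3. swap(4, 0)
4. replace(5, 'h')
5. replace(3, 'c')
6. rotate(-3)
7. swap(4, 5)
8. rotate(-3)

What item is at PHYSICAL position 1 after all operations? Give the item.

After op 1 (rotate(+3)): offset=3, physical=[A,B,C,D,E,F,G,H,I], logical=[D,E,F,G,H,I,A,B,C]
After op 2 (replace(2, 'm')): offset=3, physical=[A,B,C,D,E,m,G,H,I], logical=[D,E,m,G,H,I,A,B,C]
After op 3 (swap(4, 0)): offset=3, physical=[A,B,C,H,E,m,G,D,I], logical=[H,E,m,G,D,I,A,B,C]
After op 4 (replace(5, 'h')): offset=3, physical=[A,B,C,H,E,m,G,D,h], logical=[H,E,m,G,D,h,A,B,C]
After op 5 (replace(3, 'c')): offset=3, physical=[A,B,C,H,E,m,c,D,h], logical=[H,E,m,c,D,h,A,B,C]
After op 6 (rotate(-3)): offset=0, physical=[A,B,C,H,E,m,c,D,h], logical=[A,B,C,H,E,m,c,D,h]
After op 7 (swap(4, 5)): offset=0, physical=[A,B,C,H,m,E,c,D,h], logical=[A,B,C,H,m,E,c,D,h]
After op 8 (rotate(-3)): offset=6, physical=[A,B,C,H,m,E,c,D,h], logical=[c,D,h,A,B,C,H,m,E]

Answer: B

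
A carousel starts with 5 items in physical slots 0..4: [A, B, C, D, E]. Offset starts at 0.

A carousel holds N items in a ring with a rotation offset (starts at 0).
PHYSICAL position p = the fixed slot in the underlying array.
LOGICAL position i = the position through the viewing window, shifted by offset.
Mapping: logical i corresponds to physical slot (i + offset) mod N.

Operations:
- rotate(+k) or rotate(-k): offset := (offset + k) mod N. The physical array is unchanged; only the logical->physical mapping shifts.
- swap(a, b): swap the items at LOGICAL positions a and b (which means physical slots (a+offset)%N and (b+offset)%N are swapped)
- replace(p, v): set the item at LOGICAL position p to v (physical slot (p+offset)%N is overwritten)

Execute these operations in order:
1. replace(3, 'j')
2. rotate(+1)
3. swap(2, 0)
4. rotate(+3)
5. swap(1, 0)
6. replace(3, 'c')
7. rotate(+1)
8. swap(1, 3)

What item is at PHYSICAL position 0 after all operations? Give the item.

After op 1 (replace(3, 'j')): offset=0, physical=[A,B,C,j,E], logical=[A,B,C,j,E]
After op 2 (rotate(+1)): offset=1, physical=[A,B,C,j,E], logical=[B,C,j,E,A]
After op 3 (swap(2, 0)): offset=1, physical=[A,j,C,B,E], logical=[j,C,B,E,A]
After op 4 (rotate(+3)): offset=4, physical=[A,j,C,B,E], logical=[E,A,j,C,B]
After op 5 (swap(1, 0)): offset=4, physical=[E,j,C,B,A], logical=[A,E,j,C,B]
After op 6 (replace(3, 'c')): offset=4, physical=[E,j,c,B,A], logical=[A,E,j,c,B]
After op 7 (rotate(+1)): offset=0, physical=[E,j,c,B,A], logical=[E,j,c,B,A]
After op 8 (swap(1, 3)): offset=0, physical=[E,B,c,j,A], logical=[E,B,c,j,A]

Answer: E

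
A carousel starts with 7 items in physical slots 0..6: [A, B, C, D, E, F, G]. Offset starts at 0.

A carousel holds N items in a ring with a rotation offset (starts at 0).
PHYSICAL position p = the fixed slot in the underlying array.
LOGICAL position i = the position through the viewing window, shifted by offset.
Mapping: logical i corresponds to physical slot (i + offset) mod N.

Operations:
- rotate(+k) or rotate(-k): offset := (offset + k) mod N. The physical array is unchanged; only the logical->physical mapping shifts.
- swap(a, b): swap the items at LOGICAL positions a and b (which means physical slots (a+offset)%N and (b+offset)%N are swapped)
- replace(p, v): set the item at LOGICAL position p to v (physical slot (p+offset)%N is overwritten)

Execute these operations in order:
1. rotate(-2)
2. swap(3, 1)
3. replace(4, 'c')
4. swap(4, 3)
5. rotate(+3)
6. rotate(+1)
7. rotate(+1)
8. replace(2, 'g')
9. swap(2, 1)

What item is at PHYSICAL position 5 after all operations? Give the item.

Answer: E

Derivation:
After op 1 (rotate(-2)): offset=5, physical=[A,B,C,D,E,F,G], logical=[F,G,A,B,C,D,E]
After op 2 (swap(3, 1)): offset=5, physical=[A,G,C,D,E,F,B], logical=[F,B,A,G,C,D,E]
After op 3 (replace(4, 'c')): offset=5, physical=[A,G,c,D,E,F,B], logical=[F,B,A,G,c,D,E]
After op 4 (swap(4, 3)): offset=5, physical=[A,c,G,D,E,F,B], logical=[F,B,A,c,G,D,E]
After op 5 (rotate(+3)): offset=1, physical=[A,c,G,D,E,F,B], logical=[c,G,D,E,F,B,A]
After op 6 (rotate(+1)): offset=2, physical=[A,c,G,D,E,F,B], logical=[G,D,E,F,B,A,c]
After op 7 (rotate(+1)): offset=3, physical=[A,c,G,D,E,F,B], logical=[D,E,F,B,A,c,G]
After op 8 (replace(2, 'g')): offset=3, physical=[A,c,G,D,E,g,B], logical=[D,E,g,B,A,c,G]
After op 9 (swap(2, 1)): offset=3, physical=[A,c,G,D,g,E,B], logical=[D,g,E,B,A,c,G]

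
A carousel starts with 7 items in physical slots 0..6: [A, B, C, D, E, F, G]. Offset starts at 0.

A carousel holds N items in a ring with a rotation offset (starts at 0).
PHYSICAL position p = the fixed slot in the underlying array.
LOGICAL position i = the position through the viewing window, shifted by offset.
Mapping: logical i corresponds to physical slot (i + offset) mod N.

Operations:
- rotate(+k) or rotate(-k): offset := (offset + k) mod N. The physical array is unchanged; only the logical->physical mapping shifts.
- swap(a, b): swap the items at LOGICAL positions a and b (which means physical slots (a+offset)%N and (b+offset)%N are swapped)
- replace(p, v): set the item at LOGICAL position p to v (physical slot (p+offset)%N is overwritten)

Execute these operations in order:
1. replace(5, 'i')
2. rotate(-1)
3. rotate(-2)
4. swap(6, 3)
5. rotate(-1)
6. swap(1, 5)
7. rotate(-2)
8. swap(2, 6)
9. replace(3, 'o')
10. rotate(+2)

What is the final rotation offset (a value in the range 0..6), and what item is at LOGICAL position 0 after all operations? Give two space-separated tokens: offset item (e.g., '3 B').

After op 1 (replace(5, 'i')): offset=0, physical=[A,B,C,D,E,i,G], logical=[A,B,C,D,E,i,G]
After op 2 (rotate(-1)): offset=6, physical=[A,B,C,D,E,i,G], logical=[G,A,B,C,D,E,i]
After op 3 (rotate(-2)): offset=4, physical=[A,B,C,D,E,i,G], logical=[E,i,G,A,B,C,D]
After op 4 (swap(6, 3)): offset=4, physical=[D,B,C,A,E,i,G], logical=[E,i,G,D,B,C,A]
After op 5 (rotate(-1)): offset=3, physical=[D,B,C,A,E,i,G], logical=[A,E,i,G,D,B,C]
After op 6 (swap(1, 5)): offset=3, physical=[D,E,C,A,B,i,G], logical=[A,B,i,G,D,E,C]
After op 7 (rotate(-2)): offset=1, physical=[D,E,C,A,B,i,G], logical=[E,C,A,B,i,G,D]
After op 8 (swap(2, 6)): offset=1, physical=[A,E,C,D,B,i,G], logical=[E,C,D,B,i,G,A]
After op 9 (replace(3, 'o')): offset=1, physical=[A,E,C,D,o,i,G], logical=[E,C,D,o,i,G,A]
After op 10 (rotate(+2)): offset=3, physical=[A,E,C,D,o,i,G], logical=[D,o,i,G,A,E,C]

Answer: 3 D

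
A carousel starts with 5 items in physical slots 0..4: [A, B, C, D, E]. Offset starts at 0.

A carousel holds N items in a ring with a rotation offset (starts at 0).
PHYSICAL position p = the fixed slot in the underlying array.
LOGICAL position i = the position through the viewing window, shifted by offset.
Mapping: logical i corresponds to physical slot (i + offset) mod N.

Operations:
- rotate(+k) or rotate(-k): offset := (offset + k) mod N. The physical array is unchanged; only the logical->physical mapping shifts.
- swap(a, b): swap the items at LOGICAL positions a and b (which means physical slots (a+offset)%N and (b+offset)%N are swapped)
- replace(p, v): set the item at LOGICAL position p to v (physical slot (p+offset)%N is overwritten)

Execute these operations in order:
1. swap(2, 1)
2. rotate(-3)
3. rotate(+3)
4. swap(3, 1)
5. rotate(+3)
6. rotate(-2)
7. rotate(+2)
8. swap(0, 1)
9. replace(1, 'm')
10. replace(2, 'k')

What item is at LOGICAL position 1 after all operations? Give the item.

Answer: m

Derivation:
After op 1 (swap(2, 1)): offset=0, physical=[A,C,B,D,E], logical=[A,C,B,D,E]
After op 2 (rotate(-3)): offset=2, physical=[A,C,B,D,E], logical=[B,D,E,A,C]
After op 3 (rotate(+3)): offset=0, physical=[A,C,B,D,E], logical=[A,C,B,D,E]
After op 4 (swap(3, 1)): offset=0, physical=[A,D,B,C,E], logical=[A,D,B,C,E]
After op 5 (rotate(+3)): offset=3, physical=[A,D,B,C,E], logical=[C,E,A,D,B]
After op 6 (rotate(-2)): offset=1, physical=[A,D,B,C,E], logical=[D,B,C,E,A]
After op 7 (rotate(+2)): offset=3, physical=[A,D,B,C,E], logical=[C,E,A,D,B]
After op 8 (swap(0, 1)): offset=3, physical=[A,D,B,E,C], logical=[E,C,A,D,B]
After op 9 (replace(1, 'm')): offset=3, physical=[A,D,B,E,m], logical=[E,m,A,D,B]
After op 10 (replace(2, 'k')): offset=3, physical=[k,D,B,E,m], logical=[E,m,k,D,B]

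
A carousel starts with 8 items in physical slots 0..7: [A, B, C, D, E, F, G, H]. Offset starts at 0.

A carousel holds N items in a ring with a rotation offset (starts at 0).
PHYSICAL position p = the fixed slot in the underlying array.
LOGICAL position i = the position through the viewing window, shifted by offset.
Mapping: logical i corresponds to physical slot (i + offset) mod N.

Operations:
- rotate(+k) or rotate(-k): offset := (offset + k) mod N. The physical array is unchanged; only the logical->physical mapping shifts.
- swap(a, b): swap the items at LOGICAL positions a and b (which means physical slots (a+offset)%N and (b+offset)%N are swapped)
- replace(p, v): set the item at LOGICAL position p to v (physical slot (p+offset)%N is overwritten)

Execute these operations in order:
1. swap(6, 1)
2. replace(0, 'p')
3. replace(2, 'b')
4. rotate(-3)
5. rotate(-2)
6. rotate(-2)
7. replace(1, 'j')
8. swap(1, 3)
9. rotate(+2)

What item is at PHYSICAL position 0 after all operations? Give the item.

Answer: p

Derivation:
After op 1 (swap(6, 1)): offset=0, physical=[A,G,C,D,E,F,B,H], logical=[A,G,C,D,E,F,B,H]
After op 2 (replace(0, 'p')): offset=0, physical=[p,G,C,D,E,F,B,H], logical=[p,G,C,D,E,F,B,H]
After op 3 (replace(2, 'b')): offset=0, physical=[p,G,b,D,E,F,B,H], logical=[p,G,b,D,E,F,B,H]
After op 4 (rotate(-3)): offset=5, physical=[p,G,b,D,E,F,B,H], logical=[F,B,H,p,G,b,D,E]
After op 5 (rotate(-2)): offset=3, physical=[p,G,b,D,E,F,B,H], logical=[D,E,F,B,H,p,G,b]
After op 6 (rotate(-2)): offset=1, physical=[p,G,b,D,E,F,B,H], logical=[G,b,D,E,F,B,H,p]
After op 7 (replace(1, 'j')): offset=1, physical=[p,G,j,D,E,F,B,H], logical=[G,j,D,E,F,B,H,p]
After op 8 (swap(1, 3)): offset=1, physical=[p,G,E,D,j,F,B,H], logical=[G,E,D,j,F,B,H,p]
After op 9 (rotate(+2)): offset=3, physical=[p,G,E,D,j,F,B,H], logical=[D,j,F,B,H,p,G,E]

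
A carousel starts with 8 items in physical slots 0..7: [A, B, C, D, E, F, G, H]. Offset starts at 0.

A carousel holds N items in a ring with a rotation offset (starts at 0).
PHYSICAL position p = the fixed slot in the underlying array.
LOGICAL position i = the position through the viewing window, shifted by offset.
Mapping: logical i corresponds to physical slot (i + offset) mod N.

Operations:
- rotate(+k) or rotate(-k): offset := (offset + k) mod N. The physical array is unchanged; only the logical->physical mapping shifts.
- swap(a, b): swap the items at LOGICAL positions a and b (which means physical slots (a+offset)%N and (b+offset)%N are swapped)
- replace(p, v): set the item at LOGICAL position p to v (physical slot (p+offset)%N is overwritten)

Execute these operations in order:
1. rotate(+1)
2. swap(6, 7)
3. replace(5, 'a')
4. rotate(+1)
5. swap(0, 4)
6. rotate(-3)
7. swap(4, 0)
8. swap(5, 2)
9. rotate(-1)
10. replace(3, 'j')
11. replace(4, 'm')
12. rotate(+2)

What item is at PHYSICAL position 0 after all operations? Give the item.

Answer: H

Derivation:
After op 1 (rotate(+1)): offset=1, physical=[A,B,C,D,E,F,G,H], logical=[B,C,D,E,F,G,H,A]
After op 2 (swap(6, 7)): offset=1, physical=[H,B,C,D,E,F,G,A], logical=[B,C,D,E,F,G,A,H]
After op 3 (replace(5, 'a')): offset=1, physical=[H,B,C,D,E,F,a,A], logical=[B,C,D,E,F,a,A,H]
After op 4 (rotate(+1)): offset=2, physical=[H,B,C,D,E,F,a,A], logical=[C,D,E,F,a,A,H,B]
After op 5 (swap(0, 4)): offset=2, physical=[H,B,a,D,E,F,C,A], logical=[a,D,E,F,C,A,H,B]
After op 6 (rotate(-3)): offset=7, physical=[H,B,a,D,E,F,C,A], logical=[A,H,B,a,D,E,F,C]
After op 7 (swap(4, 0)): offset=7, physical=[H,B,a,A,E,F,C,D], logical=[D,H,B,a,A,E,F,C]
After op 8 (swap(5, 2)): offset=7, physical=[H,E,a,A,B,F,C,D], logical=[D,H,E,a,A,B,F,C]
After op 9 (rotate(-1)): offset=6, physical=[H,E,a,A,B,F,C,D], logical=[C,D,H,E,a,A,B,F]
After op 10 (replace(3, 'j')): offset=6, physical=[H,j,a,A,B,F,C,D], logical=[C,D,H,j,a,A,B,F]
After op 11 (replace(4, 'm')): offset=6, physical=[H,j,m,A,B,F,C,D], logical=[C,D,H,j,m,A,B,F]
After op 12 (rotate(+2)): offset=0, physical=[H,j,m,A,B,F,C,D], logical=[H,j,m,A,B,F,C,D]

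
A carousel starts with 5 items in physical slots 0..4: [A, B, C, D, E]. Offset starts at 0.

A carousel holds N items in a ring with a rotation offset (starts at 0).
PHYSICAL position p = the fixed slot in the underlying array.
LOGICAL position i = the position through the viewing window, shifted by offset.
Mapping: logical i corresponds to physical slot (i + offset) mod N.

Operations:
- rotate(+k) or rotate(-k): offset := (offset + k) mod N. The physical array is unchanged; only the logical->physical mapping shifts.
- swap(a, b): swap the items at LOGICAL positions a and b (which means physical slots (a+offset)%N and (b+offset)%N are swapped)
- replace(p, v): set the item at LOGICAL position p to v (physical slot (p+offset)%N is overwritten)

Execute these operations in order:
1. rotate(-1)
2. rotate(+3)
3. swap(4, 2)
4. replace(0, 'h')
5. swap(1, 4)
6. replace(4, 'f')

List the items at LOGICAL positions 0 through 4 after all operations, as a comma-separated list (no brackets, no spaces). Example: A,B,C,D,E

Answer: h,E,B,A,f

Derivation:
After op 1 (rotate(-1)): offset=4, physical=[A,B,C,D,E], logical=[E,A,B,C,D]
After op 2 (rotate(+3)): offset=2, physical=[A,B,C,D,E], logical=[C,D,E,A,B]
After op 3 (swap(4, 2)): offset=2, physical=[A,E,C,D,B], logical=[C,D,B,A,E]
After op 4 (replace(0, 'h')): offset=2, physical=[A,E,h,D,B], logical=[h,D,B,A,E]
After op 5 (swap(1, 4)): offset=2, physical=[A,D,h,E,B], logical=[h,E,B,A,D]
After op 6 (replace(4, 'f')): offset=2, physical=[A,f,h,E,B], logical=[h,E,B,A,f]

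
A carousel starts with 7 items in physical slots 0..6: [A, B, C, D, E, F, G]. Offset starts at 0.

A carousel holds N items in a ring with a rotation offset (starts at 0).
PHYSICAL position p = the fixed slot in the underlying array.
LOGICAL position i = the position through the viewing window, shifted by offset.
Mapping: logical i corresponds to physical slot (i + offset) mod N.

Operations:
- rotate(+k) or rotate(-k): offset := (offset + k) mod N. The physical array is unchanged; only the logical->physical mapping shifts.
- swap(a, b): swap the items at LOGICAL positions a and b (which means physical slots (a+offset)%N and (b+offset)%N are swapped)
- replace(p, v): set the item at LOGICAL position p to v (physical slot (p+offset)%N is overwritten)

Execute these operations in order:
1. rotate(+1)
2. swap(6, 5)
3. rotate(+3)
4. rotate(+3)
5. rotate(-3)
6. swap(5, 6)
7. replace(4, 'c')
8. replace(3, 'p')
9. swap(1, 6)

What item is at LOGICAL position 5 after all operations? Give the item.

Answer: D

Derivation:
After op 1 (rotate(+1)): offset=1, physical=[A,B,C,D,E,F,G], logical=[B,C,D,E,F,G,A]
After op 2 (swap(6, 5)): offset=1, physical=[G,B,C,D,E,F,A], logical=[B,C,D,E,F,A,G]
After op 3 (rotate(+3)): offset=4, physical=[G,B,C,D,E,F,A], logical=[E,F,A,G,B,C,D]
After op 4 (rotate(+3)): offset=0, physical=[G,B,C,D,E,F,A], logical=[G,B,C,D,E,F,A]
After op 5 (rotate(-3)): offset=4, physical=[G,B,C,D,E,F,A], logical=[E,F,A,G,B,C,D]
After op 6 (swap(5, 6)): offset=4, physical=[G,B,D,C,E,F,A], logical=[E,F,A,G,B,D,C]
After op 7 (replace(4, 'c')): offset=4, physical=[G,c,D,C,E,F,A], logical=[E,F,A,G,c,D,C]
After op 8 (replace(3, 'p')): offset=4, physical=[p,c,D,C,E,F,A], logical=[E,F,A,p,c,D,C]
After op 9 (swap(1, 6)): offset=4, physical=[p,c,D,F,E,C,A], logical=[E,C,A,p,c,D,F]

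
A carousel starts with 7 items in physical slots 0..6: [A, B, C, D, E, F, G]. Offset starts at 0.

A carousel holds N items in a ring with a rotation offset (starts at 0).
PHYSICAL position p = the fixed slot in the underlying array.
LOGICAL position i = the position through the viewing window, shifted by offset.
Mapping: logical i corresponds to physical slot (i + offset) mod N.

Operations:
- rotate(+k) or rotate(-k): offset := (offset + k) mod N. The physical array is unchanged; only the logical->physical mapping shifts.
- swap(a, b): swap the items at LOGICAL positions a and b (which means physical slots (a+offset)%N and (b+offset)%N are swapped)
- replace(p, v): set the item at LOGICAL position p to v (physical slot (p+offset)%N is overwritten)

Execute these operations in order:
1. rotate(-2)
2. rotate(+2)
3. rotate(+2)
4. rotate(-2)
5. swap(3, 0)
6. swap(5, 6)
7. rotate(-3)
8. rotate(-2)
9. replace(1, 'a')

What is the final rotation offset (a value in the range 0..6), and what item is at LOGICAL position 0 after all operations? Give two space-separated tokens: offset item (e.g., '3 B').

After op 1 (rotate(-2)): offset=5, physical=[A,B,C,D,E,F,G], logical=[F,G,A,B,C,D,E]
After op 2 (rotate(+2)): offset=0, physical=[A,B,C,D,E,F,G], logical=[A,B,C,D,E,F,G]
After op 3 (rotate(+2)): offset=2, physical=[A,B,C,D,E,F,G], logical=[C,D,E,F,G,A,B]
After op 4 (rotate(-2)): offset=0, physical=[A,B,C,D,E,F,G], logical=[A,B,C,D,E,F,G]
After op 5 (swap(3, 0)): offset=0, physical=[D,B,C,A,E,F,G], logical=[D,B,C,A,E,F,G]
After op 6 (swap(5, 6)): offset=0, physical=[D,B,C,A,E,G,F], logical=[D,B,C,A,E,G,F]
After op 7 (rotate(-3)): offset=4, physical=[D,B,C,A,E,G,F], logical=[E,G,F,D,B,C,A]
After op 8 (rotate(-2)): offset=2, physical=[D,B,C,A,E,G,F], logical=[C,A,E,G,F,D,B]
After op 9 (replace(1, 'a')): offset=2, physical=[D,B,C,a,E,G,F], logical=[C,a,E,G,F,D,B]

Answer: 2 C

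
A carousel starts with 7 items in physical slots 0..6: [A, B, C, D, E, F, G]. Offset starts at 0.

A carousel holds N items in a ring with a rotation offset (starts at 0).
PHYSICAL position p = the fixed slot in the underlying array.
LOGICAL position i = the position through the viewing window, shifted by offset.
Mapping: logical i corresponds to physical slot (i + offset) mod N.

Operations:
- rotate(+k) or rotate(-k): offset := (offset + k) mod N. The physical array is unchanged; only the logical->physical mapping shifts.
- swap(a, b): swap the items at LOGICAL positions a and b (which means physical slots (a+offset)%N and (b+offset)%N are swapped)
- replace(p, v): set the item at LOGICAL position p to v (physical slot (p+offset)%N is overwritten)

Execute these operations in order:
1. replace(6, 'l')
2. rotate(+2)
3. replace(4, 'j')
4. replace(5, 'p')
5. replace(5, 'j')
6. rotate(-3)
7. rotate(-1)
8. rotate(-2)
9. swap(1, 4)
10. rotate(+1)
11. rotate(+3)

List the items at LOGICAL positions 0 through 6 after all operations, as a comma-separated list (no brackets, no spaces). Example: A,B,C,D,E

Answer: E,B,C,D,j,F,j

Derivation:
After op 1 (replace(6, 'l')): offset=0, physical=[A,B,C,D,E,F,l], logical=[A,B,C,D,E,F,l]
After op 2 (rotate(+2)): offset=2, physical=[A,B,C,D,E,F,l], logical=[C,D,E,F,l,A,B]
After op 3 (replace(4, 'j')): offset=2, physical=[A,B,C,D,E,F,j], logical=[C,D,E,F,j,A,B]
After op 4 (replace(5, 'p')): offset=2, physical=[p,B,C,D,E,F,j], logical=[C,D,E,F,j,p,B]
After op 5 (replace(5, 'j')): offset=2, physical=[j,B,C,D,E,F,j], logical=[C,D,E,F,j,j,B]
After op 6 (rotate(-3)): offset=6, physical=[j,B,C,D,E,F,j], logical=[j,j,B,C,D,E,F]
After op 7 (rotate(-1)): offset=5, physical=[j,B,C,D,E,F,j], logical=[F,j,j,B,C,D,E]
After op 8 (rotate(-2)): offset=3, physical=[j,B,C,D,E,F,j], logical=[D,E,F,j,j,B,C]
After op 9 (swap(1, 4)): offset=3, physical=[E,B,C,D,j,F,j], logical=[D,j,F,j,E,B,C]
After op 10 (rotate(+1)): offset=4, physical=[E,B,C,D,j,F,j], logical=[j,F,j,E,B,C,D]
After op 11 (rotate(+3)): offset=0, physical=[E,B,C,D,j,F,j], logical=[E,B,C,D,j,F,j]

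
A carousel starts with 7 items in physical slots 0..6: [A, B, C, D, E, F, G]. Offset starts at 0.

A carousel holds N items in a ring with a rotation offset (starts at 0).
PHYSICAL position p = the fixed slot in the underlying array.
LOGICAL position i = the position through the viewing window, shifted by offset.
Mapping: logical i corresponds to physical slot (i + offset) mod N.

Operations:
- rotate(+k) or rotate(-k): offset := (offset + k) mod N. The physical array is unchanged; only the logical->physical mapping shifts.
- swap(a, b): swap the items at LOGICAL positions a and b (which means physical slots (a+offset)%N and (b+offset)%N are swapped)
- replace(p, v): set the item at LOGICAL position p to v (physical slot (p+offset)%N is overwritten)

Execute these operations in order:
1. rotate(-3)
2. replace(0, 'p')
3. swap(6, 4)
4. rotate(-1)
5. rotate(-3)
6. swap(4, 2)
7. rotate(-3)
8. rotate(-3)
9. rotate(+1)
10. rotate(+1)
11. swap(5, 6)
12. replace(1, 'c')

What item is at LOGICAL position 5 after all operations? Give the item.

Answer: p

Derivation:
After op 1 (rotate(-3)): offset=4, physical=[A,B,C,D,E,F,G], logical=[E,F,G,A,B,C,D]
After op 2 (replace(0, 'p')): offset=4, physical=[A,B,C,D,p,F,G], logical=[p,F,G,A,B,C,D]
After op 3 (swap(6, 4)): offset=4, physical=[A,D,C,B,p,F,G], logical=[p,F,G,A,D,C,B]
After op 4 (rotate(-1)): offset=3, physical=[A,D,C,B,p,F,G], logical=[B,p,F,G,A,D,C]
After op 5 (rotate(-3)): offset=0, physical=[A,D,C,B,p,F,G], logical=[A,D,C,B,p,F,G]
After op 6 (swap(4, 2)): offset=0, physical=[A,D,p,B,C,F,G], logical=[A,D,p,B,C,F,G]
After op 7 (rotate(-3)): offset=4, physical=[A,D,p,B,C,F,G], logical=[C,F,G,A,D,p,B]
After op 8 (rotate(-3)): offset=1, physical=[A,D,p,B,C,F,G], logical=[D,p,B,C,F,G,A]
After op 9 (rotate(+1)): offset=2, physical=[A,D,p,B,C,F,G], logical=[p,B,C,F,G,A,D]
After op 10 (rotate(+1)): offset=3, physical=[A,D,p,B,C,F,G], logical=[B,C,F,G,A,D,p]
After op 11 (swap(5, 6)): offset=3, physical=[A,p,D,B,C,F,G], logical=[B,C,F,G,A,p,D]
After op 12 (replace(1, 'c')): offset=3, physical=[A,p,D,B,c,F,G], logical=[B,c,F,G,A,p,D]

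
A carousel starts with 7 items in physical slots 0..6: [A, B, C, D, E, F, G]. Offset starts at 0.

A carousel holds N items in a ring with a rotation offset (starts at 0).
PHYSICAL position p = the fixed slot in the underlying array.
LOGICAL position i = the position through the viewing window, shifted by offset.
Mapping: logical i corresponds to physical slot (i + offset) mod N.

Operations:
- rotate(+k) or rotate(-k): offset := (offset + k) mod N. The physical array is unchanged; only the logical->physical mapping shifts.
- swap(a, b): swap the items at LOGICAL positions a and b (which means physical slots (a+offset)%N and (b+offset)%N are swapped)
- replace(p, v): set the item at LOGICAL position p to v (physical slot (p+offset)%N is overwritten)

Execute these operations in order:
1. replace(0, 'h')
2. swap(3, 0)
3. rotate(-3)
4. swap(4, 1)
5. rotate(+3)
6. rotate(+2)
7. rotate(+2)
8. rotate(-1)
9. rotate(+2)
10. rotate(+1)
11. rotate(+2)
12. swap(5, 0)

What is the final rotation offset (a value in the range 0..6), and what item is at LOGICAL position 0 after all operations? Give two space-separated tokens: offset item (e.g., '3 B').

After op 1 (replace(0, 'h')): offset=0, physical=[h,B,C,D,E,F,G], logical=[h,B,C,D,E,F,G]
After op 2 (swap(3, 0)): offset=0, physical=[D,B,C,h,E,F,G], logical=[D,B,C,h,E,F,G]
After op 3 (rotate(-3)): offset=4, physical=[D,B,C,h,E,F,G], logical=[E,F,G,D,B,C,h]
After op 4 (swap(4, 1)): offset=4, physical=[D,F,C,h,E,B,G], logical=[E,B,G,D,F,C,h]
After op 5 (rotate(+3)): offset=0, physical=[D,F,C,h,E,B,G], logical=[D,F,C,h,E,B,G]
After op 6 (rotate(+2)): offset=2, physical=[D,F,C,h,E,B,G], logical=[C,h,E,B,G,D,F]
After op 7 (rotate(+2)): offset=4, physical=[D,F,C,h,E,B,G], logical=[E,B,G,D,F,C,h]
After op 8 (rotate(-1)): offset=3, physical=[D,F,C,h,E,B,G], logical=[h,E,B,G,D,F,C]
After op 9 (rotate(+2)): offset=5, physical=[D,F,C,h,E,B,G], logical=[B,G,D,F,C,h,E]
After op 10 (rotate(+1)): offset=6, physical=[D,F,C,h,E,B,G], logical=[G,D,F,C,h,E,B]
After op 11 (rotate(+2)): offset=1, physical=[D,F,C,h,E,B,G], logical=[F,C,h,E,B,G,D]
After op 12 (swap(5, 0)): offset=1, physical=[D,G,C,h,E,B,F], logical=[G,C,h,E,B,F,D]

Answer: 1 G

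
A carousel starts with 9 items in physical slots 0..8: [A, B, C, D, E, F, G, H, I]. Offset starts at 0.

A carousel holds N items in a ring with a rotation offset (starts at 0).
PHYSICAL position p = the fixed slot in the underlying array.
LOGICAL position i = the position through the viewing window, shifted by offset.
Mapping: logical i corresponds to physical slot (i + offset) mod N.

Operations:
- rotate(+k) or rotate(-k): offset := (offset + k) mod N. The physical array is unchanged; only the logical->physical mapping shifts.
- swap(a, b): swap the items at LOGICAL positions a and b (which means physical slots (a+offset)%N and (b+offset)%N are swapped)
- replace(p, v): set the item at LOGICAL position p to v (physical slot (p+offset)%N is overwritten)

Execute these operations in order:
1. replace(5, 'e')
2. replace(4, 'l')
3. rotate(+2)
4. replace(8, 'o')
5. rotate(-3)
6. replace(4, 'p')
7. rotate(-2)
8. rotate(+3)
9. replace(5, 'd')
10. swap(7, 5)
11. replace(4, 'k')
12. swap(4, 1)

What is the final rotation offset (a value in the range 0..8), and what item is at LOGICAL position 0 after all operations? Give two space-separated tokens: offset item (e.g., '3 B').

Answer: 0 A

Derivation:
After op 1 (replace(5, 'e')): offset=0, physical=[A,B,C,D,E,e,G,H,I], logical=[A,B,C,D,E,e,G,H,I]
After op 2 (replace(4, 'l')): offset=0, physical=[A,B,C,D,l,e,G,H,I], logical=[A,B,C,D,l,e,G,H,I]
After op 3 (rotate(+2)): offset=2, physical=[A,B,C,D,l,e,G,H,I], logical=[C,D,l,e,G,H,I,A,B]
After op 4 (replace(8, 'o')): offset=2, physical=[A,o,C,D,l,e,G,H,I], logical=[C,D,l,e,G,H,I,A,o]
After op 5 (rotate(-3)): offset=8, physical=[A,o,C,D,l,e,G,H,I], logical=[I,A,o,C,D,l,e,G,H]
After op 6 (replace(4, 'p')): offset=8, physical=[A,o,C,p,l,e,G,H,I], logical=[I,A,o,C,p,l,e,G,H]
After op 7 (rotate(-2)): offset=6, physical=[A,o,C,p,l,e,G,H,I], logical=[G,H,I,A,o,C,p,l,e]
After op 8 (rotate(+3)): offset=0, physical=[A,o,C,p,l,e,G,H,I], logical=[A,o,C,p,l,e,G,H,I]
After op 9 (replace(5, 'd')): offset=0, physical=[A,o,C,p,l,d,G,H,I], logical=[A,o,C,p,l,d,G,H,I]
After op 10 (swap(7, 5)): offset=0, physical=[A,o,C,p,l,H,G,d,I], logical=[A,o,C,p,l,H,G,d,I]
After op 11 (replace(4, 'k')): offset=0, physical=[A,o,C,p,k,H,G,d,I], logical=[A,o,C,p,k,H,G,d,I]
After op 12 (swap(4, 1)): offset=0, physical=[A,k,C,p,o,H,G,d,I], logical=[A,k,C,p,o,H,G,d,I]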